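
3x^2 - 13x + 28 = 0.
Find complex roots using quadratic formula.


disc = (-13)^2 - 4*3*28 = 169 - 336 = -167
sqrt(|disc|) = sqrt(167) = 12.9228
Real part = 13/(2*3) = 2.1667
Imag part = 12.9228/(2*3) = 2.1538

2.1667 ± 2.1538i


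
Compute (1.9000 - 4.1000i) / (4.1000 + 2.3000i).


Conjugate of z2 = 4.1000 - 2.3000i
Numerator: (1.9000 - 4.1000i)(4.1000 - 2.3000i) = -1.6400 - 21.1800i
Denominator: 4.1^2 + 2.3^2 = 22.1
Result = (-1.6400 - 21.1800i)/22.1

-0.0742 - 0.9584i


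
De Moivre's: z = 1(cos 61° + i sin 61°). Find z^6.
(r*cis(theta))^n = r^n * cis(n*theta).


r^6 = 1^6 = 1
n*theta = 6*61° = 366° = 6° (mod 360)
a = 1*cos(6°) = 0.9945
b = 1*sin(6°) = 0.1045

1 cis(6°) = 0.9945 + 0.1045i


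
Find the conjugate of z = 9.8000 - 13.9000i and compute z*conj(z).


z_bar = 9.8000 + 13.9000i
z*z_bar = 9.8^2 + (-13.9)^2 = 96.04 + 193.21 = 289.25

z_bar = 9.8000 + 13.9000i, z*z_bar = 289.25


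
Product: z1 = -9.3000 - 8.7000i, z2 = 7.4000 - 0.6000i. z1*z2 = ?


Real = -9.3*7.4 - (-8.7)*(-0.6) = -68.82 - 5.22 = -74.04
Imag = -9.3*(-0.6) + 7.4*(-8.7) = 5.58 - (64.38) = -58.8

-74.0400 - 58.8000i


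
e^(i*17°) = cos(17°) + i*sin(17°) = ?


cos(17°) = 0.9563
sin(17°) = 0.2924

e^(i*17°) = 0.9563 + 0.2924i


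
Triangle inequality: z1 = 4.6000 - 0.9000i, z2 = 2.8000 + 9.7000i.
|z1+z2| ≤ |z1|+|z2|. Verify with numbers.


|z1| = sqrt(4.6^2 + (-0.9)^2) = sqrt(21.97) = 4.6872
|z2| = sqrt(2.8^2 + 9.7^2) = sqrt(101.93) = 10.0960
z1+z2 = 7.4000 + 8.8000i
|z1+z2| = sqrt(132.2) = 11.4978
|z1|+|z2| = 4.6872 + 10.0960 = 14.7832

|z1+z2| = 11.4978 ≤ |z1|+|z2| = 14.7832 (verified)


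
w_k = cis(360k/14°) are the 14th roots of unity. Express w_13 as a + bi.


Angle = 360*13/14 = 334.2857°
a = cos(334.2857°) = 0.9010
b = sin(334.2857°) = -0.4339

0.9010 - 0.4339i


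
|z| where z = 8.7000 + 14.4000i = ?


|z| = sqrt(8.7^2 + 14.4^2) = sqrt(75.69 + 207.36) = sqrt(283.05) = 16.8241

|z| = 16.8241


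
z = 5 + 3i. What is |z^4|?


|z| = sqrt(25+9) = sqrt(34) = 5.8310
|z^4| = |z|^4 = (sqrt(34))^4 = 34^2 = 1156

|z^4| = 1156


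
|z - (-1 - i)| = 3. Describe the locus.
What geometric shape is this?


|z - z0| = r is a circle with center z0 and radius r.
Center = (-1, -1), radius = 3

Circle with center (-1, -1) and radius 3


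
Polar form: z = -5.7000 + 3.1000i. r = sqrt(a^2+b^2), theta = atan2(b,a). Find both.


r = sqrt(32.49+9.61) = sqrt(42.1) = 6.4885
theta = atan2(3.1, -5.7) = 151.4600 degrees

r = 6.4885, theta = 151.4600 degrees


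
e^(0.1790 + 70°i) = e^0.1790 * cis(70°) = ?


e^0.1790 = 1.1960
cos(70°) = 0.34202
sin(70°) = 0.9397
Real = 1.1960*0.34202 = 0.4091
Imag = 1.1960*0.9397 = 1.1239

0.4091 + 1.1239i


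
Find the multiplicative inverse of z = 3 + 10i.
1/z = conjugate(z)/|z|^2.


|z|^2 = 9+100 = 109
1/z = (3 - 10i)/109

1/z = 0.0275 - 0.0917i


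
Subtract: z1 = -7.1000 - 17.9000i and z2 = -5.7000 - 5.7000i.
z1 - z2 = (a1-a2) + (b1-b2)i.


Real: -7.1 + 5.7 = -1.4
Imag: -17.9 + 5.7 = -12.2

-1.4000 - 12.2000i


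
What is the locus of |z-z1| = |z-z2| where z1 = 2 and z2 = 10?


Equal distances means the locus is the perpendicular bisector of z1 and z2.
Midpoint = ((2+10)/2, (0+0)/2) = (6.0000, 0)

Perpendicular bisector through (6.0000, 0)


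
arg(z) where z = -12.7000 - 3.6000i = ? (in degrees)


Re = -12.7, Im = -3.6
arg = atan2(-3.6, -12.7) = -164.1738 degrees

arg(z) = -164.1738 degrees


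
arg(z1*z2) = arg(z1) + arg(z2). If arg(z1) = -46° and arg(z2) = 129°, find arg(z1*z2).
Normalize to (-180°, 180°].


arg(z1*z2) = -46° + 129° = 83°
Normalized to (-180°, 180°]: 83°

83°


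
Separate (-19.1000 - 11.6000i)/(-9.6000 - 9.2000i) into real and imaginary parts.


Multiply by conjugate: (-19.1000 - 11.6000i)(-9.6000 + 9.2000i) / ((-9.6)^2 + (-9.2)^2)
Numerator real = -19.1*(-9.6) - (11.6)*(-9.2) = 290.08
Numerator imag = -11.6*(-9.6) - (-19.1)*(-9.2) = -64.36
Denominator = 176.8
Re(z) = 290.08/176.8 = 1.6407
Im(z) = -64.36/176.8 = -0.3640

Re(z) = 1.6407, Im(z) = -0.3640


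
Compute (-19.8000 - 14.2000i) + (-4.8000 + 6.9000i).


Real: -19.8 - 4.8 = -24.6
Imag: -14.2 + 6.9 = -7.3

-24.6000 - 7.3000i


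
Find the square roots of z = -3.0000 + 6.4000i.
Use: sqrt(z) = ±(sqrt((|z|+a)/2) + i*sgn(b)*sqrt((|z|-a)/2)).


|z| = sqrt(9+40.96) = 7.0682
sqrt((|z|+a)/2) = sqrt((7.0682+(-3))/2) = sqrt(2.0341) = 1.4262
sqrt((|z|-a)/2) = sqrt((7.0682-(-3))/2) = sqrt(5.0341) = 2.2437

±(1.4262 + 2.2437i) i.e. 1.4262 + 2.2437i and -1.4262 - 2.2437i


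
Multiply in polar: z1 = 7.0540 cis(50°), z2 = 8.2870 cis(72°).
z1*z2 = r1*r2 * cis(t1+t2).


r = 7.0540 * 8.2870 = 58.4565
theta = 50° + 72° = 122° = 122° (mod 360)

58.4565 cis(122°)


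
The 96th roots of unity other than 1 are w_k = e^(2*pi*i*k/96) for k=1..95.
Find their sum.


With w = e^(2*pi*i/96), all 96 of the 96th roots of unity w^0 = 1, w, ..., w^(95) sum to 0: 1 + w + ... + w^(95) = (1 - w^96)/(1 - w) = 0 since w^96 = 1, w ≠ 1.
Removing the root 1: w + w^2 + ... + w^(95) = 0 - 1 = -1

Sum = -1


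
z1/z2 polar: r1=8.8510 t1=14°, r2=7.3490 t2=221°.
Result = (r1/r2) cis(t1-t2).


r = 8.8510 / 7.3490 = 1.2044
theta = 14° - 221° = -207° = 153° (mod 360)

1.2044 cis(153°)


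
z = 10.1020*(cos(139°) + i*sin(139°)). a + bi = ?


a = 10.1020*cos(139°) = 10.1020*(-0.75471) = -7.6241
b = 10.1020*sin(139°) = 10.1020*0.65606 = 6.6275

-7.6241 + 6.6275i


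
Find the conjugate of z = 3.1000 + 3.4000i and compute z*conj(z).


z_bar = 3.1000 - 3.4000i
z*z_bar = 3.1^2 + 3.4^2 = 9.61 + 11.56 = 21.17

z_bar = 3.1000 - 3.4000i, z*z_bar = 21.17


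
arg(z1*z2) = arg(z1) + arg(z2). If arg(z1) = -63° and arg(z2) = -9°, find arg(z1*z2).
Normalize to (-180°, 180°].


arg(z1*z2) = -63° - 9° = -72°
Normalized to (-180°, 180°]: -72°

-72°


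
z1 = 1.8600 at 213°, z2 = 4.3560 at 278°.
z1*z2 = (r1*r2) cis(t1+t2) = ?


r = 1.8600 * 4.3560 = 8.1022
theta = 213° + 278° = 491° = 131° (mod 360)

8.1022 cis(131°)


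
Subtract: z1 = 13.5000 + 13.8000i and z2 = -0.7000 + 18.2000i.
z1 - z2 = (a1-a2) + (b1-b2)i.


Real: 13.5 + 0.7 = 14.2
Imag: 13.8 - 18.2 = -4.4

14.2000 - 4.4000i


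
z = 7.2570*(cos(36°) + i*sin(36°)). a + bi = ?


a = 7.2570*cos(36°) = 7.2570*0.809017 = 5.8710
b = 7.2570*sin(36°) = 7.2570*0.58779 = 4.2656

5.8710 + 4.2656i


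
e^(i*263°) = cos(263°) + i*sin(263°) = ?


cos(263°) = -0.1219
sin(263°) = -0.9925

e^(i*263°) = -0.1219 - 0.9925i


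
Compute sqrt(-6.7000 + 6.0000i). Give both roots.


|z| = sqrt(44.89+36) = 8.9939
sqrt((|z|+a)/2) = sqrt((8.9939+(-6.7))/2) = sqrt(1.1469) = 1.0710
sqrt((|z|-a)/2) = sqrt((8.9939-(-6.7))/2) = sqrt(7.8469) = 2.8012

±(1.0710 + 2.8012i) i.e. 1.0710 + 2.8012i and -1.0710 - 2.8012i


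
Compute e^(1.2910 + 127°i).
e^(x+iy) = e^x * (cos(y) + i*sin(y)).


e^1.2910 = 3.6364
cos(127°) = -0.60182
sin(127°) = 0.79864
Real = 3.6364*(-0.60182) = -2.1885
Imag = 3.6364*0.79864 = 2.9042

-2.1885 + 2.9042i


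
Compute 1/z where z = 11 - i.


|z|^2 = 121+1 = 122
1/z = (11 + 1i)/122

1/z = 0.0902 + 0.0082i


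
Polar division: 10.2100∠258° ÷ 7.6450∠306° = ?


r = 10.2100 / 7.6450 = 1.3355
theta = 258° - 306° = -48° = 312° (mod 360)

1.3355 cis(312°)


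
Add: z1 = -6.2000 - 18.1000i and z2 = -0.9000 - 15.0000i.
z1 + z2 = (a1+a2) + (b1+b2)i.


Real: -6.2 - 0.9 = -7.1
Imag: -18.1 - 15 = -33.1

-7.1000 - 33.1000i


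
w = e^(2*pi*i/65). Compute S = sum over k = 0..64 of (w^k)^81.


The roots are w_k = w^k with w = e^(2*pi*i/65), and (w^k)^81 = (w^81)^k.
So S = 1 + u + u^2 + ... + u^(64) with u = w^81.
81 = 1*65 + 16, so 81 is not a multiple of 65: u = (w^65)^1 * w^16 = w^16 ≠ 1 (w is a primitive 65th root), while u^65 = (w^65)^81 = 1.
Geometric series: S = (1 - u^65)/(1 - u) = (1 - 1)/(1 - u) = 0

S = 0


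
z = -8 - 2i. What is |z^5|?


|z| = sqrt(64+4) = sqrt(68) = 8.2462
|z^5| = |z|^5 = (sqrt(68))^5 = 68^2 * sqrt(68) = 4624*sqrt(68)

|z^5| = 4624*sqrt(68) ≈ 38130.4808


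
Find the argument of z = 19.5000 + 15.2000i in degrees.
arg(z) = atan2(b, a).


Re = 19.5, Im = 15.2
arg = atan2(15.2, 19.5) = 37.9360 degrees

arg(z) = 37.9360 degrees


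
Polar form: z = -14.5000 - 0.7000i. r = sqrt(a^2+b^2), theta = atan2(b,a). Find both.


r = sqrt(210.25+0.49) = sqrt(210.74) = 14.5169
theta = atan2(-0.7, -14.5) = -177.2361 degrees

r = 14.5169, theta = -177.2361 degrees


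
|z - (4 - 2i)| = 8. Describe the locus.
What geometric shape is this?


|z - z0| = r is a circle with center z0 and radius r.
Center = (4, -2), radius = 8

Circle with center (4, -2) and radius 8


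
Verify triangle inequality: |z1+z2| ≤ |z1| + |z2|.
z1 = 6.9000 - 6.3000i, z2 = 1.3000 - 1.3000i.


|z1| = sqrt(6.9^2 + (-6.3)^2) = sqrt(87.3) = 9.3434
|z2| = sqrt(1.3^2 + (-1.3)^2) = sqrt(3.38) = 1.8385
z1+z2 = 8.2000 - 7.6000i
|z1+z2| = sqrt(125) = 11.1803
|z1|+|z2| = 9.3434 + 1.8385 = 11.1819

|z1+z2| = 11.1803 ≤ |z1|+|z2| = 11.1819 (verified)


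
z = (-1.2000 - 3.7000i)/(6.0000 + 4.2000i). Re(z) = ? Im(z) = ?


Multiply by conjugate: (-1.2000 - 3.7000i)(6.0000 - 4.2000i) / (6^2 + 4.2^2)
Numerator real = -1.2*6 - (3.7)*4.2 = -22.74
Numerator imag = -3.7*6 - (-1.2)*4.2 = -17.16
Denominator = 53.64
Re(z) = -22.74/53.64 = -0.4239
Im(z) = -17.16/53.64 = -0.3199

Re(z) = -0.4239, Im(z) = -0.3199


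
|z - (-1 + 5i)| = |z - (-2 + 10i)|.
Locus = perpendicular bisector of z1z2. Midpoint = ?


Equal distances means the locus is the perpendicular bisector of z1 and z2.
Midpoint = ((-1+(-2))/2, (5+10)/2) = (-1.5000, 7.5000)

Perpendicular bisector through (-1.5000, 7.5000)


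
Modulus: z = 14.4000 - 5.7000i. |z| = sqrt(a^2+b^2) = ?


|z| = sqrt(14.4^2 + (-5.7)^2) = sqrt(207.36 + 32.49) = sqrt(239.85) = 15.4871

|z| = 15.4871


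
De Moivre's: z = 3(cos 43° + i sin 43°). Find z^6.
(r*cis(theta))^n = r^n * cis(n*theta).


r^6 = 3^6 = 729
n*theta = 6*43° = 258° = 258° (mod 360)
a = 729*cos(258°) = -151.5676
b = 729*sin(258°) = -713.0696

729 cis(258°) = -151.5676 - 713.0696i


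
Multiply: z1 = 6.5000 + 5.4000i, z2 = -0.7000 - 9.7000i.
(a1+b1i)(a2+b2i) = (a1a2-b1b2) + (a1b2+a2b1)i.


Real = 6.5*(-0.7) - 5.4*(-9.7) = -4.55 - (-52.38) = 47.83
Imag = 6.5*(-9.7) - (0.7)*5.4 = -63.05 - (3.78) = -66.83

47.8300 - 66.8300i


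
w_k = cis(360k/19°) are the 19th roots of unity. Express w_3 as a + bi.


Angle = 360*3/19 = 56.8421°
a = cos(56.8421°) = 0.5469
b = sin(56.8421°) = 0.8372

0.5469 + 0.8372i


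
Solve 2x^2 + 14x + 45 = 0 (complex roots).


disc = 14^2 - 4*2*45 = 196 - 360 = -164
sqrt(|disc|) = sqrt(164) = 12.8062
Real part = -14/(2*2) = -3.5000
Imag part = 12.8062/(2*2) = 3.2016

-3.5000 ± 3.2016i


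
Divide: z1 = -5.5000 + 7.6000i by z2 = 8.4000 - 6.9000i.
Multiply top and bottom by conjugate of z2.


Conjugate of z2 = 8.4000 + 6.9000i
Numerator: (-5.5000 + 7.6000i)(8.4000 + 6.9000i) = -98.6400 + 25.8900i
Denominator: 8.4^2 + (-6.9)^2 = 118.17
Result = (-98.6400 + 25.8900i)/118.17

-0.8347 + 0.2191i


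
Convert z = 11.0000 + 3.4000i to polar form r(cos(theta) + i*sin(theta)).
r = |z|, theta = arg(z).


r = sqrt(121+11.56) = sqrt(132.56) = 11.5135
theta = atan2(3.4, 11) = 17.1759 degrees

r = 11.5135, theta = 17.1759 degrees


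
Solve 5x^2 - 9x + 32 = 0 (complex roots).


disc = (-9)^2 - 4*5*32 = 81 - 640 = -559
sqrt(|disc|) = sqrt(559) = 23.6432
Real part = 9/(2*5) = 0.9000
Imag part = 23.6432/(2*5) = 2.3643

0.9000 ± 2.3643i


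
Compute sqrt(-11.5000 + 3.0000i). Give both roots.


|z| = sqrt(132.25+9) = 11.8849
sqrt((|z|+a)/2) = sqrt((11.8849+(-11.5))/2) = sqrt(0.1924) = 0.4387
sqrt((|z|-a)/2) = sqrt((11.8849-(-11.5))/2) = sqrt(11.6924) = 3.4194

±(0.4387 + 3.4194i) i.e. 0.4387 + 3.4194i and -0.4387 - 3.4194i


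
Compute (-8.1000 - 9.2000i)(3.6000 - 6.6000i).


Real = -8.1*3.6 - (-9.2)*(-6.6) = -29.16 - 60.72 = -89.88
Imag = -8.1*(-6.6) + 3.6*(-9.2) = 53.46 - (33.12) = 20.34

-89.8800 + 20.3400i


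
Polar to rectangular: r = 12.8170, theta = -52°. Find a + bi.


a = 12.8170*cos(-52°) = 12.8170*0.61566 = 7.8909
b = 12.8170*sin(-52°) = 12.8170*(-0.78801) = -10.0999

7.8909 - 10.0999i


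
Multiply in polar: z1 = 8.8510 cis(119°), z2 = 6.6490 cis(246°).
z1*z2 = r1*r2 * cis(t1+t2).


r = 8.8510 * 6.6490 = 58.8503
theta = 119° + 246° = 365° = 5° (mod 360)

58.8503 cis(5°)


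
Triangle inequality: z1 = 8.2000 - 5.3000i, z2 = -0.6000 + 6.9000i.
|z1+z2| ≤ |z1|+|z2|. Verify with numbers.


|z1| = sqrt(8.2^2 + (-5.3)^2) = sqrt(95.33) = 9.7637
|z2| = sqrt((-0.6)^2 + 6.9^2) = sqrt(47.97) = 6.9260
z1+z2 = 7.6000 + 1.6000i
|z1+z2| = sqrt(60.32) = 7.7666
|z1|+|z2| = 9.7637 + 6.9260 = 16.6897

|z1+z2| = 7.7666 ≤ |z1|+|z2| = 16.6897 (verified)


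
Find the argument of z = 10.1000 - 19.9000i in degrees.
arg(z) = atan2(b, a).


Re = 10.1, Im = -19.9
arg = atan2(-19.9, 10.1) = -63.0905 degrees

arg(z) = -63.0905 degrees


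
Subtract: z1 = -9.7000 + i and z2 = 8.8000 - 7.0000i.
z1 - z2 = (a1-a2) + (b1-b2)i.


Real: -9.7 - 8.8 = -18.5
Imag: 1 + 7 = 8

-18.5000 + 8.0000i


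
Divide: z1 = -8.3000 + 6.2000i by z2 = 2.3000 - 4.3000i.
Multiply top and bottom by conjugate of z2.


Conjugate of z2 = 2.3000 + 4.3000i
Numerator: (-8.3000 + 6.2000i)(2.3000 + 4.3000i) = -45.7500 - 21.4300i
Denominator: 2.3^2 + (-4.3)^2 = 23.78
Result = (-45.7500 - 21.4300i)/23.78

-1.9239 - 0.9012i


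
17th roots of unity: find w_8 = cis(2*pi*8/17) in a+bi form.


Angle = 360*8/17 = 169.4118°
a = cos(169.4118°) = -0.9830
b = sin(169.4118°) = 0.1837

-0.9830 + 0.1837i


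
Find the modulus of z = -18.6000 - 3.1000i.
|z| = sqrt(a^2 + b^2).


|z| = sqrt((-18.6)^2 + (-3.1)^2) = sqrt(345.96 + 9.61) = sqrt(355.57) = 18.8566

|z| = 18.8566


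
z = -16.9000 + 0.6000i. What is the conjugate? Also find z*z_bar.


z_bar = -16.9000 - 0.6000i
z*z_bar = (-16.9)^2 + 0.6^2 = 285.61 + 0.36 = 285.97

z_bar = -16.9000 - 0.6000i, z*z_bar = 285.97


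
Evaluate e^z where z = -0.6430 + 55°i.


e^-0.6430 = 0.5257
cos(55°) = 0.5736
sin(55°) = 0.81915
Real = 0.5257*0.5736 = 0.3015
Imag = 0.5257*0.81915 = 0.4306

0.3015 + 0.4306i


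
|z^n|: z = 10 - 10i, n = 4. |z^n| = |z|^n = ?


|z| = sqrt(100+100) = sqrt(200) = 14.1421
|z^4| = |z|^4 = (sqrt(200))^4 = 200^2 = 40000

|z^4| = 40000


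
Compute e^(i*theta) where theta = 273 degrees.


cos(273°) = 0.0523
sin(273°) = -0.9986

e^(i*273°) = 0.0523 - 0.9986i


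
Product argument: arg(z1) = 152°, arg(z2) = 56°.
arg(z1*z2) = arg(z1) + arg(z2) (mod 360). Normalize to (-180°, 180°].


arg(z1*z2) = 152° + 56° = 208°
Normalized to (-180°, 180°]: -152°

-152°


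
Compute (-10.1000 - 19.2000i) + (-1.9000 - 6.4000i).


Real: -10.1 - 1.9 = -12
Imag: -19.2 - 6.4 = -25.6

-12.0000 - 25.6000i


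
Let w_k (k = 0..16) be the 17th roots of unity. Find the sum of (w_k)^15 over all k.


The roots are w_k = w^k with w = e^(2*pi*i/17), and (w^k)^15 = (w^15)^k.
So S = 1 + u + u^2 + ... + u^(16) with u = w^15.
15 = 0*17 + 15, so 15 is not a multiple of 17: u = w^15 ≠ 1 (w is a primitive 17th root), while u^17 = (w^17)^15 = 1.
Geometric series: S = (1 - u^17)/(1 - u) = (1 - 1)/(1 - u) = 0

S = 0


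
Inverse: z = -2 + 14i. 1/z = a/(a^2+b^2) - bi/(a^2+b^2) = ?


|z|^2 = 4+196 = 200
1/z = (-2 - 14i)/200

1/z = -0.0100 - 0.0700i


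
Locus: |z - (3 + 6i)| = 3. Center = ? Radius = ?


|z - z0| = r is a circle with center z0 and radius r.
Center = (3, 6), radius = 3

Circle with center (3, 6) and radius 3


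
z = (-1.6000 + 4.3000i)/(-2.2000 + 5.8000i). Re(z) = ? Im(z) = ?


Multiply by conjugate: (-1.6000 + 4.3000i)(-2.2000 - 5.8000i) / ((-2.2)^2 + 5.8^2)
Numerator real = -1.6*(-2.2) + 4.3*5.8 = 28.46
Numerator imag = 4.3*(-2.2) - (-1.6)*5.8 = -0.18
Denominator = 38.48
Re(z) = 28.46/38.48 = 0.7396
Im(z) = -0.18/38.48 = -0.0047

Re(z) = 0.7396, Im(z) = -0.0047


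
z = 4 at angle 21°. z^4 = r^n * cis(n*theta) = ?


r^4 = 4^4 = 256
n*theta = 4*21° = 84° = 84° (mod 360)
a = 256*cos(84°) = 26.7593
b = 256*sin(84°) = 254.5976

256 cis(84°) = 26.7593 + 254.5976i


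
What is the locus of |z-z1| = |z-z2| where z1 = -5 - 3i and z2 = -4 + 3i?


Equal distances means the locus is the perpendicular bisector of z1 and z2.
Midpoint = ((-5+(-4))/2, (-3+3)/2) = (-4.5000, 0)

Perpendicular bisector through (-4.5000, 0)


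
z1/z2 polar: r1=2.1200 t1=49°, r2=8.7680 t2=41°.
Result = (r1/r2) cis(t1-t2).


r = 2.1200 / 8.7680 = 0.2418
theta = 49° - 41° = 8° = 8° (mod 360)

0.2418 cis(8°)


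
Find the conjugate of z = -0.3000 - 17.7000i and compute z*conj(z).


z_bar = -0.3000 + 17.7000i
z*z_bar = (-0.3)^2 + (-17.7)^2 = 0.09 + 313.29 = 313.38

z_bar = -0.3000 + 17.7000i, z*z_bar = 313.38


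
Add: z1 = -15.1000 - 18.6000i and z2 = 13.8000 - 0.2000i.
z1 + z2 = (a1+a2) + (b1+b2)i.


Real: -15.1 + 13.8 = -1.3
Imag: -18.6 - 0.2 = -18.8

-1.3000 - 18.8000i


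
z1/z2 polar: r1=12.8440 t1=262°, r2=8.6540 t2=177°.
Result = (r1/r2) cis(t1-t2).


r = 12.8440 / 8.6540 = 1.4842
theta = 262° - 177° = 85° = 85° (mod 360)

1.4842 cis(85°)


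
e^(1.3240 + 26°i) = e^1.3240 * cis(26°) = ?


e^1.3240 = 3.75843
cos(26°) = 0.8988
sin(26°) = 0.43837
Real = 3.75843*0.8988 = 3.3781
Imag = 3.75843*0.43837 = 1.6476

3.3781 + 1.6476i


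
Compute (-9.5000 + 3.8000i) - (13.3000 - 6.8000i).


Real: -9.5 - 13.3 = -22.8
Imag: 3.8 + 6.8 = 10.6

-22.8000 + 10.6000i


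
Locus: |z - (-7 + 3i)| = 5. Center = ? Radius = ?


|z - z0| = r is a circle with center z0 and radius r.
Center = (-7, 3), radius = 5

Circle with center (-7, 3) and radius 5


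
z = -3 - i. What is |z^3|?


|z| = sqrt(9+1) = sqrt(10) = 3.1623
|z^3| = |z|^3 = (sqrt(10))^3 = 10*sqrt(10)

|z^3| = 10*sqrt(10) ≈ 31.6228


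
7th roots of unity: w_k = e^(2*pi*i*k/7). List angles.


The 7th roots of unity are cis(360k/7°) for k=0..6
Angle step = 360/7 = 51.4286°
Primitive root: cis(51.4286°)
Primitive root = 0.6235 + 0.7818i

7 roots at angles: 0°, 51.4286°, 102.8571°, 154.2857°, 205.7143°, 257.1429°, 308.5714°


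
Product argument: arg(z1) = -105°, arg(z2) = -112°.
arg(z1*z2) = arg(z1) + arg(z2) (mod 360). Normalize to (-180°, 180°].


arg(z1*z2) = -105° - 112° = -217°
Normalized to (-180°, 180°]: 143°

143°


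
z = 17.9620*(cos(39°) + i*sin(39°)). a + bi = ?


a = 17.9620*cos(39°) = 17.9620*0.777146 = 13.9591
b = 17.9620*sin(39°) = 17.9620*0.6293204 = 11.3039

13.9591 + 11.3039i


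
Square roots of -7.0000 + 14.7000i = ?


|z| = sqrt(49+216.09) = 16.2816
sqrt((|z|+a)/2) = sqrt((16.2816+(-7))/2) = sqrt(4.6408) = 2.1542
sqrt((|z|-a)/2) = sqrt((16.2816-(-7))/2) = sqrt(11.6408) = 3.4119

±(2.1542 + 3.4119i) i.e. 2.1542 + 3.4119i and -2.1542 - 3.4119i


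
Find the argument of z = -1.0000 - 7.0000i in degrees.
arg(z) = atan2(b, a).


Re = -1, Im = -7
arg = atan2(-7, -1) = -98.1301 degrees

arg(z) = -98.1301 degrees


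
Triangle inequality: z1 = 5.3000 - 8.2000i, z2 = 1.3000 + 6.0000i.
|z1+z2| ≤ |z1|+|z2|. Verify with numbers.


|z1| = sqrt(5.3^2 + (-8.2)^2) = sqrt(95.33) = 9.7637
|z2| = sqrt(1.3^2 + 6^2) = sqrt(37.69) = 6.1392
z1+z2 = 6.6000 - 2.2000i
|z1+z2| = sqrt(48.4) = 6.9570
|z1|+|z2| = 9.7637 + 6.1392 = 15.9029

|z1+z2| = 6.9570 ≤ |z1|+|z2| = 15.9029 (verified)


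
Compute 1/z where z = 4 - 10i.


|z|^2 = 16+100 = 116
1/z = (4 + 10i)/116

1/z = 0.0345 + 0.0862i


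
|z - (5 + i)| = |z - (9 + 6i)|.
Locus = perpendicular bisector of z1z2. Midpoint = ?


Equal distances means the locus is the perpendicular bisector of z1 and z2.
Midpoint = ((5+9)/2, (1+6)/2) = (7.0000, 3.5000)

Perpendicular bisector through (7.0000, 3.5000)


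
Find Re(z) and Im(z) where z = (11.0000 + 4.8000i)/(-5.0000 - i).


Multiply by conjugate: (11.0000 + 4.8000i)(-5.0000 + i) / ((-5)^2 + (-1)^2)
Numerator real = 11*(-5) + 4.8*(-1) = -59.8
Numerator imag = 4.8*(-5) - 11*(-1) = -13
Denominator = 26
Re(z) = -59.8/26 = -2.3000
Im(z) = -13/26 = -0.5000

Re(z) = -2.3000, Im(z) = -0.5000


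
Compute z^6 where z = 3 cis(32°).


r^6 = 3^6 = 729
n*theta = 6*32° = 192° = 192° (mod 360)
a = 729*cos(192°) = -713.0696
b = 729*sin(192°) = -151.5676

729 cis(192°) = -713.0696 - 151.5676i


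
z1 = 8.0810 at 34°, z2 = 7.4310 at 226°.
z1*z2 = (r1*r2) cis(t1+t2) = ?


r = 8.0810 * 7.4310 = 60.0499
theta = 34° + 226° = 260° = 260° (mod 360)

60.0499 cis(260°)


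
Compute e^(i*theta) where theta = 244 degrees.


cos(244°) = -0.4384
sin(244°) = -0.8988

e^(i*244°) = -0.4384 - 0.8988i


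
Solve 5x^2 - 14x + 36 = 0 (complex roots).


disc = (-14)^2 - 4*5*36 = 196 - 720 = -524
sqrt(|disc|) = sqrt(524) = 22.8910
Real part = 14/(2*5) = 1.4000
Imag part = 22.8910/(2*5) = 2.2891

1.4000 ± 2.2891i


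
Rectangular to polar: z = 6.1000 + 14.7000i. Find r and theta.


r = sqrt(37.21+216.09) = sqrt(253.3) = 15.9154
theta = atan2(14.7, 6.1) = 67.4632 degrees

r = 15.9154, theta = 67.4632 degrees


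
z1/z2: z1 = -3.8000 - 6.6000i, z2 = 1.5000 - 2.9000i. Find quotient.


Conjugate of z2 = 1.5000 + 2.9000i
Numerator: (-3.8000 - 6.6000i)(1.5000 + 2.9000i) = 13.4400 - 20.9200i
Denominator: 1.5^2 + (-2.9)^2 = 10.66
Result = (13.4400 - 20.9200i)/10.66

1.2608 - 1.9625i


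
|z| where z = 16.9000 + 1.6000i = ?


|z| = sqrt(16.9^2 + 1.6^2) = sqrt(285.61 + 2.56) = sqrt(288.17) = 16.9756

|z| = 16.9756


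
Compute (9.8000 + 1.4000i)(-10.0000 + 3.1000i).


Real = 9.8*(-10) - 1.4*3.1 = -98 - 4.34 = -102.34
Imag = 9.8*3.1 - (10)*1.4 = 30.38 - (14) = 16.38

-102.3400 + 16.3800i


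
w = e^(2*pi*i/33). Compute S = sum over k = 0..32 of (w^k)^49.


The roots are w_k = w^k with w = e^(2*pi*i/33), and (w^k)^49 = (w^49)^k.
So S = 1 + u + u^2 + ... + u^(32) with u = w^49.
49 = 1*33 + 16, so 49 is not a multiple of 33: u = (w^33)^1 * w^16 = w^16 ≠ 1 (w is a primitive 33th root), while u^33 = (w^33)^49 = 1.
Geometric series: S = (1 - u^33)/(1 - u) = (1 - 1)/(1 - u) = 0

S = 0


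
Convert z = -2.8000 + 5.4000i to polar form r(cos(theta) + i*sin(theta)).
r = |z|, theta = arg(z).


r = sqrt(7.84+29.16) = sqrt(37) = 6.0828
theta = atan2(5.4, -2.8) = 117.4076 degrees

r = 6.0828, theta = 117.4076 degrees


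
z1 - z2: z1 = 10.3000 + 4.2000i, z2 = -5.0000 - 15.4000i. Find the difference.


Real: 10.3 + 5 = 15.3
Imag: 4.2 + 15.4 = 19.6

15.3000 + 19.6000i


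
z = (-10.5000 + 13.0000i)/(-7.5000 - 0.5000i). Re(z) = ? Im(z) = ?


Multiply by conjugate: (-10.5000 + 13.0000i)(-7.5000 + 0.5000i) / ((-7.5)^2 + (-0.5)^2)
Numerator real = -10.5*(-7.5) + 13*(-0.5) = 72.25
Numerator imag = 13*(-7.5) - (-10.5)*(-0.5) = -102.75
Denominator = 56.5
Re(z) = 72.25/56.5 = 1.2788
Im(z) = -102.75/56.5 = -1.8186

Re(z) = 1.2788, Im(z) = -1.8186


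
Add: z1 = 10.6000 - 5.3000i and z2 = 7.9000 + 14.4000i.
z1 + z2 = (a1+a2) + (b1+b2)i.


Real: 10.6 + 7.9 = 18.5
Imag: -5.3 + 14.4 = 9.1

18.5000 + 9.1000i


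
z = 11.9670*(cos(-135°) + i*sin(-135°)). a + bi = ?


a = 11.9670*cos(-135°) = 11.9670*(-0.7071) = -8.4619
b = 11.9670*sin(-135°) = 11.9670*(-0.7071) = -8.4619

-8.4619 - 8.4619i


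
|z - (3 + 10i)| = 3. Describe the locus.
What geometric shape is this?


|z - z0| = r is a circle with center z0 and radius r.
Center = (3, 10), radius = 3

Circle with center (3, 10) and radius 3


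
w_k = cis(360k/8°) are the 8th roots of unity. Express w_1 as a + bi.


Angle = 360*1/8 = 45°
a = cos(45°) = 0.7071
b = sin(45°) = 0.7071

0.7071 + 0.7071i


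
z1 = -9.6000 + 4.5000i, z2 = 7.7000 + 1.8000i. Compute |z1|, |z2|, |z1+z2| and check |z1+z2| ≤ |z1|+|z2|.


|z1| = sqrt((-9.6)^2 + 4.5^2) = sqrt(112.41) = 10.6024
|z2| = sqrt(7.7^2 + 1.8^2) = sqrt(62.53) = 7.9076
z1+z2 = -1.9000 + 6.3000i
|z1+z2| = sqrt(43.3) = 6.5803
|z1|+|z2| = 10.6024 + 7.9076 = 18.5100

|z1+z2| = 6.5803 ≤ |z1|+|z2| = 18.5100 (verified)


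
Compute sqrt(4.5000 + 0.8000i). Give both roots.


|z| = sqrt(20.25+0.64) = 4.5706
sqrt((|z|+a)/2) = sqrt((4.5706+4.5)/2) = sqrt(4.5353) = 2.1296
sqrt((|z|-a)/2) = sqrt((4.5706-4.5)/2) = sqrt(0.0353) = 0.1878

±(2.1296 + 0.1878i) i.e. 2.1296 + 0.1878i and -2.1296 - 0.1878i


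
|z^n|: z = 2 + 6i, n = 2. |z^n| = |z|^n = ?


|z| = sqrt(4+36) = sqrt(40) = 6.3246
|z^2| = |z|^2 = (sqrt(40))^2 = 40

|z^2| = 40


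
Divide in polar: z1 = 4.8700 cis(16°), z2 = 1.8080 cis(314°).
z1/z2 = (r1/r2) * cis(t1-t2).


r = 4.8700 / 1.8080 = 2.6936
theta = 16° - 314° = -298° = 62° (mod 360)

2.6936 cis(62°)


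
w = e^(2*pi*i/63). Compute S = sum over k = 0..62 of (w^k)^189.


The roots are w_k = w^k with w = e^(2*pi*i/63), and (w^k)^189 = (w^189)^k.
So S = 1 + u + u^2 + ... + u^(62) with u = w^189.
189 = 3*63 + 0, so 189 is a multiple of 63 and u = (w^63)^3 = 1.
Every one of the 63 terms equals 1: S = 63

S = 63


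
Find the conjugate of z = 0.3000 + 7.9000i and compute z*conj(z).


z_bar = 0.3000 - 7.9000i
z*z_bar = 0.3^2 + 7.9^2 = 0.09 + 62.41 = 62.5

z_bar = 0.3000 - 7.9000i, z*z_bar = 62.5


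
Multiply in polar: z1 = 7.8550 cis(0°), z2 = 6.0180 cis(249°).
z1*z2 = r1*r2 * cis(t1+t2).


r = 7.8550 * 6.0180 = 47.2714
theta = 0° + 249° = 249° = 249° (mod 360)

47.2714 cis(249°)


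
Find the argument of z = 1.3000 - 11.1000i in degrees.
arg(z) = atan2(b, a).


Re = 1.3, Im = -11.1
arg = atan2(-11.1, 1.3) = -83.3201 degrees

arg(z) = -83.3201 degrees


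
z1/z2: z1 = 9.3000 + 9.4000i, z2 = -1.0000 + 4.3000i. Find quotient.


Conjugate of z2 = -1.0000 - 4.3000i
Numerator: (9.3000 + 9.4000i)(-1.0000 - 4.3000i) = 31.1200 - 49.3900i
Denominator: (-1)^2 + 4.3^2 = 19.49
Result = (31.1200 - 49.3900i)/19.49

1.5967 - 2.5341i


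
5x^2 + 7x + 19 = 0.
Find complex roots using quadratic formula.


disc = 7^2 - 4*5*19 = 49 - 380 = -331
sqrt(|disc|) = sqrt(331) = 18.1934
Real part = -7/(2*5) = -0.7000
Imag part = 18.1934/(2*5) = 1.8193

-0.7000 ± 1.8193i


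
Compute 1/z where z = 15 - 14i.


|z|^2 = 225+196 = 421
1/z = (15 + 14i)/421

1/z = 0.0356 + 0.0333i


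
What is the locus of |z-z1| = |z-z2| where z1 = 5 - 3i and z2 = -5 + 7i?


Equal distances means the locus is the perpendicular bisector of z1 and z2.
Midpoint = ((5+(-5))/2, (-3+7)/2) = (0, 2.0000)

Perpendicular bisector through (0, 2.0000)


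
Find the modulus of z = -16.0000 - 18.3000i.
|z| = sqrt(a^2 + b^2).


|z| = sqrt((-16)^2 + (-18.3)^2) = sqrt(256 + 334.89) = sqrt(590.89) = 24.3082

|z| = 24.3082


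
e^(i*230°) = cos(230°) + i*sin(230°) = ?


cos(230°) = -0.6428
sin(230°) = -0.7660

e^(i*230°) = -0.6428 - 0.7660i


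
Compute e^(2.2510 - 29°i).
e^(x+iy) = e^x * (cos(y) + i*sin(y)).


e^2.2510 = 9.49723
cos(-29°) = 0.87462
sin(-29°) = -0.4848
Real = 9.49723*0.87462 = 8.3065
Imag = 9.49723*(-0.4848) = -4.6043

8.3065 - 4.6043i


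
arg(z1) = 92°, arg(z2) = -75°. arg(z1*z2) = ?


arg(z1*z2) = 92° - 75° = 17°
Normalized to (-180°, 180°]: 17°

17°


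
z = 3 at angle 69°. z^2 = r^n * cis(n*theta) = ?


r^2 = 3^2 = 9
n*theta = 2*69° = 138° = 138° (mod 360)
a = 9*cos(138°) = -6.6883
b = 9*sin(138°) = 6.0222

9 cis(138°) = -6.6883 + 6.0222i


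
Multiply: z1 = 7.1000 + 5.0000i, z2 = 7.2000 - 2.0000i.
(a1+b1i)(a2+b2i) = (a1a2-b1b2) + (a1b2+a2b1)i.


Real = 7.1*7.2 - 5*(-2) = 51.12 - (-10) = 61.12
Imag = 7.1*(-2) + 7.2*5 = -14.2 + 36 = 21.8

61.1200 + 21.8000i


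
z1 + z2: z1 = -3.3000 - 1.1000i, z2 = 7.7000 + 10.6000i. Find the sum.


Real: -3.3 + 7.7 = 4.4
Imag: -1.1 + 10.6 = 9.5

4.4000 + 9.5000i


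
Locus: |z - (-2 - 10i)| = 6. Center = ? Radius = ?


|z - z0| = r is a circle with center z0 and radius r.
Center = (-2, -10), radius = 6

Circle with center (-2, -10) and radius 6


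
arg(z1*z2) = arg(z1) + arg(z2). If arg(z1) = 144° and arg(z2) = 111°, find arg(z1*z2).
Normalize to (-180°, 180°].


arg(z1*z2) = 144° + 111° = 255°
Normalized to (-180°, 180°]: -105°

-105°


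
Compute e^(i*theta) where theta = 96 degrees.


cos(96°) = -0.1045
sin(96°) = 0.9945

e^(i*96°) = -0.1045 + 0.9945i


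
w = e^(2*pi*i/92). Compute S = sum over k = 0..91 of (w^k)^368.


The roots are w_k = w^k with w = e^(2*pi*i/92), and (w^k)^368 = (w^368)^k.
So S = 1 + u + u^2 + ... + u^(91) with u = w^368.
368 = 4*92 + 0, so 368 is a multiple of 92 and u = (w^92)^4 = 1.
Every one of the 92 terms equals 1: S = 92

S = 92


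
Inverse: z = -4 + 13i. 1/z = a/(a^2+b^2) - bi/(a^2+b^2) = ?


|z|^2 = 16+169 = 185
1/z = (-4 - 13i)/185

1/z = -0.0216 - 0.0703i


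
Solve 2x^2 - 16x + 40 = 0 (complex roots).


disc = (-16)^2 - 4*2*40 = 256 - 320 = -64
sqrt(|disc|) = sqrt(64) = 8.0000
Real part = 16/(2*2) = 4.0000
Imag part = 8.0000/(2*2) = 2.0000

4.0000 ± 2.0000i


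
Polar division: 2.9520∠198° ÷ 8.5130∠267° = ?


r = 2.9520 / 8.5130 = 0.3468
theta = 198° - 267° = -69° = 291° (mod 360)

0.3468 cis(291°)


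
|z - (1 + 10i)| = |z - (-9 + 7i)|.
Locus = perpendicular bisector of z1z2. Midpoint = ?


Equal distances means the locus is the perpendicular bisector of z1 and z2.
Midpoint = ((1+(-9))/2, (10+7)/2) = (-4.0000, 8.5000)

Perpendicular bisector through (-4.0000, 8.5000)


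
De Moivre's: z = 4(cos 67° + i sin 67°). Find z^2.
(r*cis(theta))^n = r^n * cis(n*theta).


r^2 = 4^2 = 16
n*theta = 2*67° = 134° = 134° (mod 360)
a = 16*cos(134°) = -11.1145
b = 16*sin(134°) = 11.5094

16 cis(134°) = -11.1145 + 11.5094i


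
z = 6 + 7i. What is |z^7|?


|z| = sqrt(36+49) = sqrt(85) = 9.2195
|z^7| = |z|^7 = (sqrt(85))^7 = 85^3 * sqrt(85) = 614125*sqrt(85)

|z^7| = 614125*sqrt(85) ≈ 5661952.7398


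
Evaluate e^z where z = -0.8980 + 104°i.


e^-0.8980 = 0.4074
cos(104°) = -0.2419
sin(104°) = 0.9703
Real = 0.4074*(-0.2419) = -0.0986
Imag = 0.4074*0.9703 = 0.3953

-0.0986 + 0.3953i


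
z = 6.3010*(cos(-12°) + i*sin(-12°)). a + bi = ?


a = 6.3010*cos(-12°) = 6.3010*0.97815 = 6.1633
b = 6.3010*sin(-12°) = 6.3010*(-0.207912) = -1.3101

6.1633 - 1.3101i


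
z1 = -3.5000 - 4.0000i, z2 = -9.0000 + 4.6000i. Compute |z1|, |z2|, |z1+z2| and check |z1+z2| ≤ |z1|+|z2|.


|z1| = sqrt((-3.5)^2 + (-4)^2) = sqrt(28.25) = 5.3151
|z2| = sqrt((-9)^2 + 4.6^2) = sqrt(102.16) = 10.1074
z1+z2 = -12.5000 + 0.6000i
|z1+z2| = sqrt(156.61) = 12.5144
|z1|+|z2| = 5.3151 + 10.1074 = 15.4225

|z1+z2| = 12.5144 ≤ |z1|+|z2| = 15.4225 (verified)


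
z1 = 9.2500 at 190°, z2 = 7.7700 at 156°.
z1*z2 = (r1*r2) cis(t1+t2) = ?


r = 9.2500 * 7.7700 = 71.8725
theta = 190° + 156° = 346° = 346° (mod 360)

71.8725 cis(346°)


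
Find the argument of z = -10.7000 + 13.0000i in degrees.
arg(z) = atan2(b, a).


Re = -10.7, Im = 13
arg = atan2(13, -10.7) = 129.4570 degrees

arg(z) = 129.4570 degrees


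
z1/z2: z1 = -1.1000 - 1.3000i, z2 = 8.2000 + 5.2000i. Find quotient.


Conjugate of z2 = 8.2000 - 5.2000i
Numerator: (-1.1000 - 1.3000i)(8.2000 - 5.2000i) = -15.7800 - 4.9400i
Denominator: 8.2^2 + 5.2^2 = 94.28
Result = (-15.7800 - 4.9400i)/94.28

-0.1674 - 0.0524i


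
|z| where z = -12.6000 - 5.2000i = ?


|z| = sqrt((-12.6)^2 + (-5.2)^2) = sqrt(158.76 + 27.04) = sqrt(185.8) = 13.6308

|z| = 13.6308


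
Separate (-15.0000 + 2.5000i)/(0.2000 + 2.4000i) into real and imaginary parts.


Multiply by conjugate: (-15.0000 + 2.5000i)(0.2000 - 2.4000i) / (0.2^2 + 2.4^2)
Numerator real = -15*0.2 + 2.5*2.4 = 3
Numerator imag = 2.5*0.2 - (-15)*2.4 = 36.5
Denominator = 5.8
Re(z) = 3/5.8 = 0.5172
Im(z) = 36.5/5.8 = 6.2931

Re(z) = 0.5172, Im(z) = 6.2931


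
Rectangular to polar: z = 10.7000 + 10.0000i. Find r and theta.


r = sqrt(114.49+100) = sqrt(214.49) = 14.6455
theta = atan2(10, 10.7) = 43.0632 degrees

r = 14.6455, theta = 43.0632 degrees


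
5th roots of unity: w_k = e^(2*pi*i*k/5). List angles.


The 5th roots of unity are cis(360k/5°) for k=0..4
Angle step = 360/5 = 72°
Primitive root: cis(72°)
Primitive root = 0.3090 + 0.9511i

5 roots at angles: 0°, 72°, 144°, 216°, 288°


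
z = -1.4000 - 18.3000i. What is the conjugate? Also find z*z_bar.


z_bar = -1.4000 + 18.3000i
z*z_bar = (-1.4)^2 + (-18.3)^2 = 1.96 + 334.89 = 336.85

z_bar = -1.4000 + 18.3000i, z*z_bar = 336.85


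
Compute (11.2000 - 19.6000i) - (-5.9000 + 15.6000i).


Real: 11.2 + 5.9 = 17.1
Imag: -19.6 - 15.6 = -35.2

17.1000 - 35.2000i


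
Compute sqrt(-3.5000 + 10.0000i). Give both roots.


|z| = sqrt(12.25+100) = 10.5948
sqrt((|z|+a)/2) = sqrt((10.5948+(-3.5))/2) = sqrt(3.5474) = 1.8835
sqrt((|z|-a)/2) = sqrt((10.5948-(-3.5))/2) = sqrt(7.0474) = 2.6547

±(1.8835 + 2.6547i) i.e. 1.8835 + 2.6547i and -1.8835 - 2.6547i


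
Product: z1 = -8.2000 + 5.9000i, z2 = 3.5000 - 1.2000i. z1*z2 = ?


Real = -8.2*3.5 - 5.9*(-1.2) = -28.7 - (-7.08) = -21.62
Imag = -8.2*(-1.2) + 3.5*5.9 = 9.84 + 20.65 = 30.49

-21.6200 + 30.4900i


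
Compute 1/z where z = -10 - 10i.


|z|^2 = 100+100 = 200
1/z = (-10 + 10i)/200

1/z = -0.0500 + 0.0500i


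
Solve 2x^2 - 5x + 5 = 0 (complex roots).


disc = (-5)^2 - 4*2*5 = 25 - 40 = -15
sqrt(|disc|) = sqrt(15) = 3.8730
Real part = 5/(2*2) = 1.2500
Imag part = 3.8730/(2*2) = 0.9682

1.2500 ± 0.9682i


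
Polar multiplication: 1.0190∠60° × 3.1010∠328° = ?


r = 1.0190 * 3.1010 = 3.1599
theta = 60° + 328° = 388° = 28° (mod 360)

3.1599 cis(28°)


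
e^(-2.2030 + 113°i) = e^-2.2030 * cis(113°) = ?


e^-2.2030 = 0.1105
cos(113°) = -0.3907
sin(113°) = 0.9205
Real = 0.1105*(-0.3907) = -0.0432
Imag = 0.1105*0.9205 = 0.1017

-0.0432 + 0.1017i


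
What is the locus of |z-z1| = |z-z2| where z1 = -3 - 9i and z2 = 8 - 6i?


Equal distances means the locus is the perpendicular bisector of z1 and z2.
Midpoint = ((-3+8)/2, (-9+(-6))/2) = (2.5000, -7.5000)

Perpendicular bisector through (2.5000, -7.5000)


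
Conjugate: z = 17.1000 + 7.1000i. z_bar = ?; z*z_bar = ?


z_bar = 17.1000 - 7.1000i
z*z_bar = 17.1^2 + 7.1^2 = 292.41 + 50.41 = 342.82

z_bar = 17.1000 - 7.1000i, z*z_bar = 342.82


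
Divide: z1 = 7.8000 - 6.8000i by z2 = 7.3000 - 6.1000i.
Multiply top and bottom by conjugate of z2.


Conjugate of z2 = 7.3000 + 6.1000i
Numerator: (7.8000 - 6.8000i)(7.3000 + 6.1000i) = 98.4200 - 2.0600i
Denominator: 7.3^2 + (-6.1)^2 = 90.5
Result = (98.4200 - 2.0600i)/90.5

1.0875 - 0.0228i


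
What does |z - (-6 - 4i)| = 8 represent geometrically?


|z - z0| = r is a circle with center z0 and radius r.
Center = (-6, -4), radius = 8

Circle with center (-6, -4) and radius 8


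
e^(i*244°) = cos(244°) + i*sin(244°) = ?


cos(244°) = -0.4384
sin(244°) = -0.8988

e^(i*244°) = -0.4384 - 0.8988i


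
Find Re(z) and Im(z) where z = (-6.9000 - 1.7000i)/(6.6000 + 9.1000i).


Multiply by conjugate: (-6.9000 - 1.7000i)(6.6000 - 9.1000i) / (6.6^2 + 9.1^2)
Numerator real = -6.9*6.6 - (1.7)*9.1 = -61.01
Numerator imag = -1.7*6.6 - (-6.9)*9.1 = 51.57
Denominator = 126.37
Re(z) = -61.01/126.37 = -0.4828
Im(z) = 51.57/126.37 = 0.4081

Re(z) = -0.4828, Im(z) = 0.4081


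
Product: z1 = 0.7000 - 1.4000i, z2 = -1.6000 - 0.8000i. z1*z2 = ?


Real = 0.7*(-1.6) - (-1.4)*(-0.8) = -1.12 - 1.12 = -2.24
Imag = 0.7*(-0.8) - (1.6)*(-1.4) = -0.56 + 2.24 = 1.68

-2.2400 + 1.6800i


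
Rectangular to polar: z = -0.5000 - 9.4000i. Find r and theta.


r = sqrt(0.25+88.36) = sqrt(88.61) = 9.4133
theta = atan2(-9.4, -0.5) = -93.0448 degrees

r = 9.4133, theta = -93.0448 degrees


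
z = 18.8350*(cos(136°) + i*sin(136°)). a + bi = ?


a = 18.8350*cos(136°) = 18.8350*(-0.71934) = -13.5488
b = 18.8350*sin(136°) = 18.8350*0.69466 = 13.0839

-13.5488 + 13.0839i


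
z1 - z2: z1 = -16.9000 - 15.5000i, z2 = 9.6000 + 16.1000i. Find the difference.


Real: -16.9 - 9.6 = -26.5
Imag: -15.5 - 16.1 = -31.6

-26.5000 - 31.6000i


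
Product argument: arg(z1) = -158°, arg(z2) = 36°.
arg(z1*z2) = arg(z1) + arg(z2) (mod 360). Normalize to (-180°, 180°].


arg(z1*z2) = -158° + 36° = -122°
Normalized to (-180°, 180°]: -122°

-122°


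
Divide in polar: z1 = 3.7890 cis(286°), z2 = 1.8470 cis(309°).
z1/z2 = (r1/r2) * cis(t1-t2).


r = 3.7890 / 1.8470 = 2.0514
theta = 286° - 309° = -23° = 337° (mod 360)

2.0514 cis(337°)


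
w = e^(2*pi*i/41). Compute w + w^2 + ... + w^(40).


With w = e^(2*pi*i/41), all 41 of the 41th roots of unity w^0 = 1, w, ..., w^(40) sum to 0: 1 + w + ... + w^(40) = (1 - w^41)/(1 - w) = 0 since w^41 = 1, w ≠ 1.
Removing the root 1: w + w^2 + ... + w^(40) = 0 - 1 = -1

Sum = -1


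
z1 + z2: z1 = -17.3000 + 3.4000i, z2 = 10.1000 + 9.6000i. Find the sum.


Real: -17.3 + 10.1 = -7.2
Imag: 3.4 + 9.6 = 13

-7.2000 + 13.0000i


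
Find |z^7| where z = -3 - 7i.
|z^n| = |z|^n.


|z| = sqrt(9+49) = sqrt(58) = 7.6158
|z^7| = |z|^7 = (sqrt(58))^7 = 58^3 * sqrt(58) = 195112*sqrt(58)

|z^7| = 195112*sqrt(58) ≈ 1485928.7222


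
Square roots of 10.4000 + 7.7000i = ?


|z| = sqrt(108.16+59.29) = 12.9402
sqrt((|z|+a)/2) = sqrt((12.9402+10.4)/2) = sqrt(11.6701) = 3.4162
sqrt((|z|-a)/2) = sqrt((12.9402-10.4)/2) = sqrt(1.2701) = 1.1270

±(3.4162 + 1.1270i) i.e. 3.4162 + 1.1270i and -3.4162 - 1.1270i


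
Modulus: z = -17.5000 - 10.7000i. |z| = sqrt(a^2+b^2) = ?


|z| = sqrt((-17.5)^2 + (-10.7)^2) = sqrt(306.25 + 114.49) = sqrt(420.74) = 20.5119

|z| = 20.5119


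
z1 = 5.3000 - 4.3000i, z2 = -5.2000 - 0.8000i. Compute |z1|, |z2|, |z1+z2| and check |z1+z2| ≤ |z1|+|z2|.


|z1| = sqrt(5.3^2 + (-4.3)^2) = sqrt(46.58) = 6.8250
|z2| = sqrt((-5.2)^2 + (-0.8)^2) = sqrt(27.68) = 5.2612
z1+z2 = 0.1000 - 5.1000i
|z1+z2| = sqrt(26.02) = 5.1010
|z1|+|z2| = 6.8250 + 5.2612 = 12.0862

|z1+z2| = 5.1010 ≤ |z1|+|z2| = 12.0862 (verified)


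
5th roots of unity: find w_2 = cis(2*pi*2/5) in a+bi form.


Angle = 360*2/5 = 144°
a = cos(144°) = -0.8090
b = sin(144°) = 0.5878

-0.8090 + 0.5878i


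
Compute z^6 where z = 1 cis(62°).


r^6 = 1^6 = 1
n*theta = 6*62° = 372° = 12° (mod 360)
a = 1*cos(12°) = 0.9781
b = 1*sin(12°) = 0.2079

1 cis(12°) = 0.9781 + 0.2079i


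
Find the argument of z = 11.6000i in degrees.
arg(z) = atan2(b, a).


Re = 0, Im = 11.6
arg = atan2(11.6, 0) = 90.0000 degrees

arg(z) = 90.0000 degrees


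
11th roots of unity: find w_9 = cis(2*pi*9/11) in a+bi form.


Angle = 360*9/11 = 294.5455°
a = cos(294.5455°) = 0.4154
b = sin(294.5455°) = -0.9096

0.4154 - 0.9096i


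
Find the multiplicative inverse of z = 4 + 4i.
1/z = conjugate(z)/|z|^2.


|z|^2 = 16+16 = 32
1/z = (4 - 4i)/32

1/z = 0.1250 - 0.1250i


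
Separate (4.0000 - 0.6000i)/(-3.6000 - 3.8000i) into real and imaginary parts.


Multiply by conjugate: (4.0000 - 0.6000i)(-3.6000 + 3.8000i) / ((-3.6)^2 + (-3.8)^2)
Numerator real = 4*(-3.6) - (0.6)*(-3.8) = -12.12
Numerator imag = -0.6*(-3.6) - 4*(-3.8) = 17.36
Denominator = 27.4
Re(z) = -12.12/27.4 = -0.4423
Im(z) = 17.36/27.4 = 0.6336

Re(z) = -0.4423, Im(z) = 0.6336


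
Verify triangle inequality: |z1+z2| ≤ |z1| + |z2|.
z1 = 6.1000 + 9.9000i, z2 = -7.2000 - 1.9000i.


|z1| = sqrt(6.1^2 + 9.9^2) = sqrt(135.22) = 11.6284
|z2| = sqrt((-7.2)^2 + (-1.9)^2) = sqrt(55.45) = 7.4465
z1+z2 = -1.1000 + 8.0000i
|z1+z2| = sqrt(65.21) = 8.0753
|z1|+|z2| = 11.6284 + 7.4465 = 19.0749

|z1+z2| = 8.0753 ≤ |z1|+|z2| = 19.0749 (verified)


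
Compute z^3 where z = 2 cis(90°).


r^3 = 2^3 = 8
n*theta = 3*90° = 270° = 270° (mod 360)
a = 8*cos(270°) = 0
b = 8*sin(270°) = -8.0000

8 cis(270°) = 0 - 8.0000i


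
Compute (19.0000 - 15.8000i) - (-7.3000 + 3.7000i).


Real: 19 + 7.3 = 26.3
Imag: -15.8 - 3.7 = -19.5

26.3000 - 19.5000i
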